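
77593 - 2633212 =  - 2555619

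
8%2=0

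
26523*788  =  20900124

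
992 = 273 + 719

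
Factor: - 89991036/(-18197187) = 29997012/6065729 = 2^2 * 3^1 * 241^ ( -1 ) *25169^( - 1 )*2499751^1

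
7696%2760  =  2176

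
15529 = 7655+7874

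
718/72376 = 359/36188 = 0.01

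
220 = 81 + 139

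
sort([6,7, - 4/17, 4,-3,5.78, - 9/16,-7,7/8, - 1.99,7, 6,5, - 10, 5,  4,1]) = [ - 10, - 7, - 3, - 1.99, - 9/16, - 4/17,7/8,  1 , 4,4, 5,5,  5.78,  6,6,  7 , 7] 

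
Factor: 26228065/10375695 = 5245613/2075139 = 3^ ( - 4)*11^( - 1)*17^( - 1 )*43^2 * 137^( - 1) * 2837^1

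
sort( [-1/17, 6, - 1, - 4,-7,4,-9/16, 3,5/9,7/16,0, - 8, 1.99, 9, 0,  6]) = [-8,-7 ,-4, - 1,-9/16, - 1/17,0, 0,7/16, 5/9, 1.99, 3, 4, 6,6,9]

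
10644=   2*5322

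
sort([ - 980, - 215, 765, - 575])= [ - 980 , - 575, - 215, 765]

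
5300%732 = 176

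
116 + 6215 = 6331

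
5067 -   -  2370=7437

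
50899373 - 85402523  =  -34503150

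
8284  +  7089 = 15373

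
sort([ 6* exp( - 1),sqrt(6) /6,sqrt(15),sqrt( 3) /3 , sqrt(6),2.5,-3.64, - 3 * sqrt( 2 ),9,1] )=[-3*sqrt(2 ),  -  3.64,sqrt( 6 )/6,sqrt( 3 ) /3,  1,6*exp(- 1),sqrt( 6), 2.5,sqrt( 15), 9]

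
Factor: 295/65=59/13 = 13^(-1)*59^1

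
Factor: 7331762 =2^1*3665881^1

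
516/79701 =172/26567   =  0.01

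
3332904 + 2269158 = 5602062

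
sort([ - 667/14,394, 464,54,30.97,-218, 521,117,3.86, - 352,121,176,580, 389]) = [ - 352,  -  218,-667/14,3.86,30.97, 54,117, 121,176, 389,  394,464,521,580]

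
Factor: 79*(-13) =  - 13^1*79^1 = - 1027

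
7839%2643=2553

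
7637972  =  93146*82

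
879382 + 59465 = 938847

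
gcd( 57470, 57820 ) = 70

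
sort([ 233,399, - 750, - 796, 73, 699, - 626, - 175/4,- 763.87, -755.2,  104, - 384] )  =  [ - 796,-763.87, - 755.2,-750, - 626, - 384 , - 175/4 , 73 , 104, 233, 399 , 699 ]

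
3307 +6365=9672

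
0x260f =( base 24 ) GLN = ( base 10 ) 9743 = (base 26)eaj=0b10011000001111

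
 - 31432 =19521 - 50953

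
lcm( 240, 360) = 720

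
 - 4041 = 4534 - 8575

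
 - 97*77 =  - 7469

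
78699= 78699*1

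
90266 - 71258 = 19008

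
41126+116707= 157833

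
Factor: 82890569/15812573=7^( - 1)*31^(-1)* 53^1*72869^(  -  1)*1563973^1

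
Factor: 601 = 601^1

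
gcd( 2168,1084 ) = 1084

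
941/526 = 941/526 = 1.79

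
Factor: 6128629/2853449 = 13^1 * 23^(-1)*89^1*97^(  -  1 )*1279^( - 1 )*5297^1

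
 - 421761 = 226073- 647834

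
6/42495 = 2/14165 = 0.00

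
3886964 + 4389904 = 8276868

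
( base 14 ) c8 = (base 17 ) A6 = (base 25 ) 71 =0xb0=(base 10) 176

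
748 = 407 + 341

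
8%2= 0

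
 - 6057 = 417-6474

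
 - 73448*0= 0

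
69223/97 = 69223/97 = 713.64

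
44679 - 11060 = 33619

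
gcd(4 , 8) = 4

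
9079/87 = 104 + 31/87 = 104.36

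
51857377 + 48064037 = 99921414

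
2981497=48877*61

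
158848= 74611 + 84237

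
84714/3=28238 = 28238.00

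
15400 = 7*2200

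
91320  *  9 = 821880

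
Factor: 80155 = 5^1*17^1*23^1*41^1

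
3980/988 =4 + 7/247 = 4.03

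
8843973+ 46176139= 55020112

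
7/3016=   7/3016=0.00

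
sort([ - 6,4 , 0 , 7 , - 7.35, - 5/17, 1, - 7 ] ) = [-7.35,  -  7 ,- 6, - 5/17 , 0,1,4, 7 ]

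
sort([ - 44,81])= [ - 44,81]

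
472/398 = 236/199 = 1.19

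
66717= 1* 66717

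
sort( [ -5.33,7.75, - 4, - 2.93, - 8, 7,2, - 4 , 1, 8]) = [ - 8,-5.33, - 4, - 4, - 2.93,1,  2, 7,  7.75, 8 ] 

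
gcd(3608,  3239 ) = 41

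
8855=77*115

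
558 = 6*93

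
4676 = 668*7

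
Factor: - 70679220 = - 2^2* 3^1 *5^1 * 1177987^1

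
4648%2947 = 1701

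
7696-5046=2650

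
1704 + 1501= 3205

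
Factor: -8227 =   -  19^1*433^1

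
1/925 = 1/925 = 0.00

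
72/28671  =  24/9557= 0.00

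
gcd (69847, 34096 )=1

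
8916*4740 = 42261840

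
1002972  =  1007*996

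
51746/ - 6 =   -  25873/3  =  -8624.33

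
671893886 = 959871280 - 287977394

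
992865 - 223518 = 769347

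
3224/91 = 35+3/7 = 35.43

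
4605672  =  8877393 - 4271721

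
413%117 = 62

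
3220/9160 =161/458 = 0.35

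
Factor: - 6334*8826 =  - 55903884 = - 2^2* 3^1*1471^1 * 3167^1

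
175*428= 74900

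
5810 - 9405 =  - 3595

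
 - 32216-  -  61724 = 29508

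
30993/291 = 10331/97 = 106.51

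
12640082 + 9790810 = 22430892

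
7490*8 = 59920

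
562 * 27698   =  15566276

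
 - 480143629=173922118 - 654065747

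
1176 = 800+376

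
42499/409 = 103 + 372/409  =  103.91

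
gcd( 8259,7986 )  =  3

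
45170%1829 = 1274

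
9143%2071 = 859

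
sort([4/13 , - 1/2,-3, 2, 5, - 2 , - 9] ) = [-9, - 3, - 2, - 1/2, 4/13, 2, 5] 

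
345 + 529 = 874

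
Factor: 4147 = 11^1 * 13^1*29^1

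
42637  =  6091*7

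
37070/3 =37070/3  =  12356.67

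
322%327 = 322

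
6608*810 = 5352480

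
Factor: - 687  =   - 3^1*229^1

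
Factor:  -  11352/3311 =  -2^3*3^1*7^( - 1)=- 24/7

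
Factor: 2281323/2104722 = 2^(- 1)*3^( - 1)*11^1*73^1*947^1*116929^( - 1 ) = 760441/701574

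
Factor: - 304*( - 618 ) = 2^5*3^1*19^1*103^1 = 187872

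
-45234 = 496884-542118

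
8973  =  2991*3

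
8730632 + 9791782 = 18522414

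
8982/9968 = 4491/4984 = 0.90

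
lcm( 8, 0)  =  0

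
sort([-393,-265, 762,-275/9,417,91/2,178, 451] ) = [ - 393,-265,-275/9,91/2, 178,417, 451 , 762]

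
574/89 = 6 +40/89 = 6.45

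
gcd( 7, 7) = 7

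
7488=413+7075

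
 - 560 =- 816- - 256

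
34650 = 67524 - 32874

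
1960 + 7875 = 9835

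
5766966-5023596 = 743370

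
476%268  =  208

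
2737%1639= 1098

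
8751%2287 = 1890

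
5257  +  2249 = 7506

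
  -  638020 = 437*( - 1460 ) 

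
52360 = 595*88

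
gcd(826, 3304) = 826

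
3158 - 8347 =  - 5189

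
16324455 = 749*21795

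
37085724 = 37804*981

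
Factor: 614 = 2^1*307^1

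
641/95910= 641/95910=0.01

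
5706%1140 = 6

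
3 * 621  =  1863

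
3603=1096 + 2507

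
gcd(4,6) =2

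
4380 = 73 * 60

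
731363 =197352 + 534011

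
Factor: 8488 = 2^3*1061^1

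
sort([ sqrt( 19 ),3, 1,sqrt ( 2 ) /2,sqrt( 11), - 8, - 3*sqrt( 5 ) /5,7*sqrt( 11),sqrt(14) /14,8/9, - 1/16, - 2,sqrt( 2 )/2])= [ - 8, - 2,  -  3 * sqrt( 5 ) /5, - 1/16, sqrt( 14)/14 , sqrt( 2 ) /2,sqrt( 2) /2 , 8/9,  1,3,sqrt( 11),sqrt( 19 ) , 7*sqrt( 11)] 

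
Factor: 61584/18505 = 2^4*3^1*5^( - 1 ) *1283^1  *  3701^(-1 )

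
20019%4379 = 2503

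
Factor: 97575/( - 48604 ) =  - 2^( - 2 )*3^1*5^2 * 29^( - 1)*419^(-1 )*1301^1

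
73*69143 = 5047439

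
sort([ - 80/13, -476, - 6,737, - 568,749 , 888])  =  [  -  568,-476, - 80/13,-6 , 737,749 , 888] 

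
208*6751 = 1404208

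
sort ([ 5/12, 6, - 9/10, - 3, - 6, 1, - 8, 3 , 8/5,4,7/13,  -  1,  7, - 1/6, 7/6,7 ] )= [-8, - 6, - 3, - 1 , - 9/10,-1/6, 5/12,7/13,1 , 7/6,8/5,3, 4,6,7,  7]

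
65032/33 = 5912/3=1970.67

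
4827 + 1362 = 6189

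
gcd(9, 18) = 9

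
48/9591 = 16/3197 = 0.01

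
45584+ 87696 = 133280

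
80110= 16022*5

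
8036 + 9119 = 17155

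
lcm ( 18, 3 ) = 18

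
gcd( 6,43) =1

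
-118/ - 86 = 1 + 16/43 =1.37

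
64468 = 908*71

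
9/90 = 1/10 = 0.10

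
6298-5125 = 1173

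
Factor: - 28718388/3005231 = -2^2 * 3^4 * 103^( - 1) * 151^1*163^( - 1) * 179^( - 1)* 587^1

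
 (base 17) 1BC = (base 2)111101000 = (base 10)488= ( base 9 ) 602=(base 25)jd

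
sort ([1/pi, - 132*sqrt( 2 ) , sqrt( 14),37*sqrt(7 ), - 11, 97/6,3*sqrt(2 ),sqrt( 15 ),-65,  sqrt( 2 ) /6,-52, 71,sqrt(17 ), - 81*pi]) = [-81*pi, - 132*sqrt( 2 ), - 65,-52, - 11,sqrt(2)/6, 1/pi,  sqrt (14 ),sqrt( 15), sqrt( 17 ),3*sqrt (2 ),97/6,71, 37*sqrt(  7 )]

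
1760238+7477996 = 9238234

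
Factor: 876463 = 7^2 * 31^1 *577^1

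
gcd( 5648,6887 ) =1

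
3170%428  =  174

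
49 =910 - 861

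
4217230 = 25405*166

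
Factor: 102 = 2^1* 3^1 * 17^1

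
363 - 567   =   - 204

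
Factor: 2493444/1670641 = 2^2*3^1 * 7^( - 1)*17^( - 1 )*47^1*101^(-1 )*139^( - 1)*4421^1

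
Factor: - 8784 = -2^4 * 3^2*61^1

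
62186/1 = 62186 = 62186.00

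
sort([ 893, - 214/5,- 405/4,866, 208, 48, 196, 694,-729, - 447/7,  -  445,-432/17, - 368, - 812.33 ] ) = [ - 812.33, - 729 ,-445, - 368,-405/4, - 447/7,  -  214/5, - 432/17 , 48, 196, 208, 694,866, 893] 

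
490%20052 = 490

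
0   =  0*331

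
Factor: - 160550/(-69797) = 2^1*5^2*7^ ( - 1)* 19^1*59^ ( - 1 ) = 950/413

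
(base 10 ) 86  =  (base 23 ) 3h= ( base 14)62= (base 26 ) 38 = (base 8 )126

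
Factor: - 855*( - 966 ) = 825930 =2^1*3^3*5^1 * 7^1*19^1*23^1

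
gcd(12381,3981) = 3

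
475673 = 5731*83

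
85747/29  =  2956+23/29 = 2956.79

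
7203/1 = 7203 = 7203.00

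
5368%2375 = 618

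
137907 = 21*6567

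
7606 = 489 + 7117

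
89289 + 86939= 176228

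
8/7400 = 1/925= 0.00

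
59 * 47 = 2773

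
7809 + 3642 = 11451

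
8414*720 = 6058080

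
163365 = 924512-761147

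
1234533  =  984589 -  - 249944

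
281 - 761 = -480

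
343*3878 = 1330154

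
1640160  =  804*2040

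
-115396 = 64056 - 179452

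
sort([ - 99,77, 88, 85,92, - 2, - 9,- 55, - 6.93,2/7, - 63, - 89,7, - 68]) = [ - 99  , - 89,  -  68, - 63 , - 55, - 9, - 6.93 , - 2, 2/7, 7,  77, 85, 88,92 ] 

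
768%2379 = 768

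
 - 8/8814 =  - 4/4407 = - 0.00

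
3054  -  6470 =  - 3416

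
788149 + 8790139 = 9578288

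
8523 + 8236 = 16759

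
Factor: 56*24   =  2^6*3^1*7^1 = 1344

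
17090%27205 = 17090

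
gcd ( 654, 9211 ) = 1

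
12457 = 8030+4427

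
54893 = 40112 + 14781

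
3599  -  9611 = -6012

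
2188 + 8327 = 10515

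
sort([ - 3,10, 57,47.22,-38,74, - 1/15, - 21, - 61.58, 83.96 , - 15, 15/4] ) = [ - 61.58,-38,-21, - 15, - 3, - 1/15, 15/4,10, 47.22,57,74,83.96 ]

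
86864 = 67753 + 19111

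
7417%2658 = 2101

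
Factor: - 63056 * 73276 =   -  2^6 * 7^2*563^1*2617^1= - 4620491456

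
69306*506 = 35068836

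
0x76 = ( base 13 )91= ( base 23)53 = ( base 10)118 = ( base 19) 64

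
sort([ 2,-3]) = [ - 3,2 ] 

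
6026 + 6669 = 12695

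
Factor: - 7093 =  - 41^1*173^1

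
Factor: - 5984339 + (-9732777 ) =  - 2^2*149^1*26371^1 = - 15717116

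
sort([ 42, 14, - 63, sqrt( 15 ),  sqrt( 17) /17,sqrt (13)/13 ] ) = [ - 63, sqrt ( 17)/17 , sqrt( 13)/13,sqrt( 15), 14 , 42 ] 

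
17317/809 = 21 + 328/809=21.41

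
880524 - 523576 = 356948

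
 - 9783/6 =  - 3261/2 = -1630.50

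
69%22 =3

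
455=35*13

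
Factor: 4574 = 2^1*2287^1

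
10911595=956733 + 9954862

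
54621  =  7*7803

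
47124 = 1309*36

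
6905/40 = 172 + 5/8 = 172.62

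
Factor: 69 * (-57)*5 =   -  19665= - 3^2 * 5^1*19^1 * 23^1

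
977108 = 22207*44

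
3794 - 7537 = - 3743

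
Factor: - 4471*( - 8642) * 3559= 137514001538 = 2^1*17^1*29^1*149^1 * 263^1*3559^1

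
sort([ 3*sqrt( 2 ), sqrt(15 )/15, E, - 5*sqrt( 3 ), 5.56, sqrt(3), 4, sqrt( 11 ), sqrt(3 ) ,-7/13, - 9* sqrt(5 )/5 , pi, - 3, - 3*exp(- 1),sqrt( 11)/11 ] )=[ -5*sqrt(3 ), - 9*sqrt( 5)/5 , - 3, - 3*exp( - 1),  -  7/13,  sqrt( 15)/15, sqrt( 11)/11, sqrt( 3),sqrt( 3), E, pi,sqrt( 11),  4, 3*sqrt( 2), 5.56 ] 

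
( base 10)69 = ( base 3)2120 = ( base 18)3f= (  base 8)105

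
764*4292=3279088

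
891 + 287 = 1178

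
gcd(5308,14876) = 4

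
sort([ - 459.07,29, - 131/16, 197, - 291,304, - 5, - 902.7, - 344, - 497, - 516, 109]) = [ - 902.7, - 516, - 497, - 459.07, - 344, - 291, - 131/16, - 5,29,109,197,304]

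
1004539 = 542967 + 461572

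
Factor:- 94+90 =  - 4 = - 2^2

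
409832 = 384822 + 25010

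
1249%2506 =1249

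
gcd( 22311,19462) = 37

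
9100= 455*20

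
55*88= 4840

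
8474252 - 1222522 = 7251730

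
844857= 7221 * 117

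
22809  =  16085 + 6724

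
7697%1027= 508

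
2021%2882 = 2021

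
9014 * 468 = 4218552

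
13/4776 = 13/4776 = 0.00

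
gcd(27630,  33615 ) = 45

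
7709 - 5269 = 2440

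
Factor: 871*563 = 13^1*67^1*563^1=490373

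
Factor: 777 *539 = 3^1*7^3*11^1*37^1 = 418803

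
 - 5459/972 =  - 6 + 373/972 = -  5.62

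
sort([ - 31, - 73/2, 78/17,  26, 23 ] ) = [ - 73/2, - 31 , 78/17, 23,26]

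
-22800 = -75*304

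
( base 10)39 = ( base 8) 47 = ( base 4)213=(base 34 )15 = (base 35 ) 14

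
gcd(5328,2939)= 1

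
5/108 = 5/108 = 0.05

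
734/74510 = 367/37255=0.01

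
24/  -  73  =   - 1 + 49/73 = - 0.33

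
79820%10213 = 8329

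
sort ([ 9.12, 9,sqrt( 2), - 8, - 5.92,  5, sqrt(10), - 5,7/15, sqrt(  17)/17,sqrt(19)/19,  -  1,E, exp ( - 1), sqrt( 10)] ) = [ - 8, - 5.92, - 5, - 1,sqrt(19 )/19, sqrt(17 )/17, exp( - 1),7/15, sqrt(2), E, sqrt (10 ), sqrt(10),5, 9, 9.12] 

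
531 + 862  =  1393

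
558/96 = 93/16 = 5.81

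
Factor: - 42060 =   -  2^2*3^1* 5^1*701^1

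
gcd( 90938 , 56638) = 2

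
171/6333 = 57/2111 = 0.03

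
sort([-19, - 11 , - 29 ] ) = [ - 29, - 19,-11] 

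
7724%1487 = 289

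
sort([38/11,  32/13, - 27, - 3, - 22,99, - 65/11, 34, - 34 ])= [  -  34,-27 , - 22,  -  65/11, - 3,32/13,38/11,34, 99 ]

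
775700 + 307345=1083045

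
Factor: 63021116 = 2^2*15755279^1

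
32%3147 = 32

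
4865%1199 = 69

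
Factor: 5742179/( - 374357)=  -  17^( - 1)*19^( - 2)*53^1 * 61^( - 1 )*108343^1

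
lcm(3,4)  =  12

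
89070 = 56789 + 32281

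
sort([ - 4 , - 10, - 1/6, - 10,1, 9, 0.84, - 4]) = [  -  10, - 10  , - 4, - 4,-1/6, 0.84,  1 , 9]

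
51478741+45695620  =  97174361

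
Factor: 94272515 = 5^1 * 23^1*819761^1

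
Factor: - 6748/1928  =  -7/2 = - 2^( - 1 )  *  7^1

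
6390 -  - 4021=10411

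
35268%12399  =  10470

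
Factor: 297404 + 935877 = 1233281 = 7^2  *25169^1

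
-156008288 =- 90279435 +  - 65728853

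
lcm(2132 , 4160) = 170560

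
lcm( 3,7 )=21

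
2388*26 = 62088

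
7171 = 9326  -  2155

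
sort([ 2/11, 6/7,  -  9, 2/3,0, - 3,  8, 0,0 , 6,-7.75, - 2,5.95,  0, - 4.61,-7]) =[ - 9, - 7.75, - 7, - 4.61,-3, - 2,0,0 , 0, 0, 2/11,2/3,  6/7,5.95,6,8]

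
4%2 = 0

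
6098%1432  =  370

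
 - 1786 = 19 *( - 94)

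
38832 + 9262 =48094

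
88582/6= 44291/3  =  14763.67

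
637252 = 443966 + 193286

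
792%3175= 792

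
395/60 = 79/12 = 6.58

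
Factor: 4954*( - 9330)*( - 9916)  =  458325651120 = 2^4*3^1*5^1*37^1*67^1*311^1 * 2477^1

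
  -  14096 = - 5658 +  - 8438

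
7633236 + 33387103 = 41020339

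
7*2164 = 15148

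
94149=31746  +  62403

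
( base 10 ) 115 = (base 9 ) 137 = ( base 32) 3j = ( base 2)1110011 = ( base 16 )73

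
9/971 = 9/971 =0.01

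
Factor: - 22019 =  - 97^1 * 227^1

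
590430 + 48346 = 638776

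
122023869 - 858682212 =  - 736658343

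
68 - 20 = 48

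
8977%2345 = 1942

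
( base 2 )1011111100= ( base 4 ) 23330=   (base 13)46A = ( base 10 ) 764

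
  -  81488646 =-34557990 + - 46930656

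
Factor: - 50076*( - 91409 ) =4577397084 = 2^2 * 3^2*13^1 * 17^1*19^1*107^1 * 283^1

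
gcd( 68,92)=4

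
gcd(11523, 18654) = 3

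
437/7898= 437/7898 = 0.06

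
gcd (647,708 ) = 1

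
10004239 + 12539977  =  22544216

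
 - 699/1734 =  - 233/578 = - 0.40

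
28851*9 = 259659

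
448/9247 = 64/1321 = 0.05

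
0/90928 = 0  =  0.00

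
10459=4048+6411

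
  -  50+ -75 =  - 125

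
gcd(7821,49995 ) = 99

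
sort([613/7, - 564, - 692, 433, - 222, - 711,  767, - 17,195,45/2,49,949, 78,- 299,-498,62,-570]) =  [ - 711, - 692,  -  570,- 564, - 498, - 299, - 222,  -  17,  45/2, 49,62,78,613/7,195,433,767,949] 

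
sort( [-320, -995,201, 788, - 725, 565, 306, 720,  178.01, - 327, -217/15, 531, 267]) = [ - 995, - 725, - 327, - 320, - 217/15,178.01,201, 267,306, 531 , 565 , 720,  788] 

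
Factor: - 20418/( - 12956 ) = 2^( - 1 )*3^1*79^( - 1 )* 83^1 = 249/158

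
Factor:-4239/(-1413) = 3 = 3^1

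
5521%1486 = 1063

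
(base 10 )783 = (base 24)18F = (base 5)11113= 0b1100001111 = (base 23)1b1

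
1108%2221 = 1108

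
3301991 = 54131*61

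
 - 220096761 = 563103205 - 783199966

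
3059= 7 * 437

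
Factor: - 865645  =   - 5^1*11^1*15739^1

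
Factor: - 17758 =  - 2^1*13^1*683^1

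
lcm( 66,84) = 924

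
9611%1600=11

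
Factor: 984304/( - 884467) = -2^4*43^( - 1 )*67^( - 1 )*307^( - 1 )*61519^1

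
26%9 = 8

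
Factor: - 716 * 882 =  - 631512 = - 2^3*3^2*7^2*179^1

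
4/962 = 2/481 = 0.00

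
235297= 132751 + 102546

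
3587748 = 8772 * 409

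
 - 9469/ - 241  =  9469/241 = 39.29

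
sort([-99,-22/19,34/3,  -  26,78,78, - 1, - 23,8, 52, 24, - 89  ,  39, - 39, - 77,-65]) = [ - 99, - 89, - 77, - 65, - 39,-26,-23 , - 22/19, -1,  8,34/3,24,39,52,78, 78]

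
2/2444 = 1/1222 = 0.00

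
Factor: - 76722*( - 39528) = 2^4*3^5*19^1*61^1*673^1 = 3032667216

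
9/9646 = 9/9646 = 0.00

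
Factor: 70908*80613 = 2^2*3^3*13^2*19^1*53^1*311^1 = 5716106604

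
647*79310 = 51313570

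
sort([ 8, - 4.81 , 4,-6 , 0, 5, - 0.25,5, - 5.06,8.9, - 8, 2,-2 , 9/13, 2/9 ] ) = [ - 8, - 6, - 5.06,-4.81,  -  2, - 0.25, 0, 2/9,9/13,2, 4,5,5,8, 8.9] 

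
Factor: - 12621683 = - 1069^1 * 11807^1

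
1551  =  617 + 934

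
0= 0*99299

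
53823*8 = 430584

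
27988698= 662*42279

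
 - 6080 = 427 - 6507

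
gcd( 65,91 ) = 13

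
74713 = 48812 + 25901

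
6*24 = 144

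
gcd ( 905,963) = 1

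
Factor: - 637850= -2^1*5^2*12757^1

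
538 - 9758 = - 9220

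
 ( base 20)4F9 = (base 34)1M5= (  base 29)27O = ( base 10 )1909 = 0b11101110101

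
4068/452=9 = 9.00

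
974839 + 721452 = 1696291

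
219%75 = 69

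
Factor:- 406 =-2^1*7^1*29^1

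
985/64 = 985/64 = 15.39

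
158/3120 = 79/1560 = 0.05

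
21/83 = 21/83= 0.25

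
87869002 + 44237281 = 132106283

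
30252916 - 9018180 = 21234736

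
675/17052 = 225/5684=0.04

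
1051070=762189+288881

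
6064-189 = 5875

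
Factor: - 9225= - 3^2 * 5^2 *41^1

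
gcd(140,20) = 20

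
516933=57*9069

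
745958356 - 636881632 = 109076724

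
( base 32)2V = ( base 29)38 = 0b1011111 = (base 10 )95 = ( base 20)4F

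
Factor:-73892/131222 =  -2^1*29^1*103^( - 1 )=- 58/103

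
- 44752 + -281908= - 326660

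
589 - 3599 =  - 3010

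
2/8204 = 1/4102 = 0.00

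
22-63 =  - 41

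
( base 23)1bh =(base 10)799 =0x31F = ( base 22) 1e7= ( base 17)2d0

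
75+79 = 154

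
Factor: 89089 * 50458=2^1 * 7^1*11^1*13^1*89^1*25229^1 = 4495252762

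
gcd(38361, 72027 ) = 3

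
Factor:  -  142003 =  - 211^1*673^1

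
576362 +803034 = 1379396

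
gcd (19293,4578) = 327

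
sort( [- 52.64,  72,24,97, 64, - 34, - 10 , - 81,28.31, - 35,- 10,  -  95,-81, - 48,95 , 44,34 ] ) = [ - 95,-81,  -  81, - 52.64, - 48,  -  35,-34 ,-10, - 10,24,28.31,  34, 44, 64,72, 95, 97]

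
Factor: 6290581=11^1*571871^1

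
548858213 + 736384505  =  1285242718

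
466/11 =466/11= 42.36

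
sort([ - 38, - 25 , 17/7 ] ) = [ - 38, - 25,17/7] 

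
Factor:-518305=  - 5^1*23^1*4507^1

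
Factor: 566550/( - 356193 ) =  - 62950/39577=- 2^1*5^2*19^( - 1 )*1259^1*2083^( - 1 ) 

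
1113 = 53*21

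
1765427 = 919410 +846017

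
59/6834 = 59/6834 = 0.01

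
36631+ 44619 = 81250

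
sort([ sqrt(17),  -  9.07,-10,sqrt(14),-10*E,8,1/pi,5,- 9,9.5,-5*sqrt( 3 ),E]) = [ - 10*E, - 10, - 9.07, -9,  -  5*sqrt(3),1/pi,E,sqrt( 14), sqrt( 17), 5, 8, 9.5 ]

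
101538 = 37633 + 63905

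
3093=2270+823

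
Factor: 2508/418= 6= 2^1*3^1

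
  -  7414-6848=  - 14262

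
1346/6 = 673/3 = 224.33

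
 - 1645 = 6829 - 8474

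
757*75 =56775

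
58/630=29/315 = 0.09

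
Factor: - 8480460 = - 2^2 * 3^1*5^1*19^1*43^1*173^1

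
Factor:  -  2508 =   -  2^2  *3^1*11^1*19^1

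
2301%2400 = 2301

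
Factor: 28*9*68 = 2^4 *3^2 * 7^1*17^1= 17136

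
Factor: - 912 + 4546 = 2^1*23^1*79^1  =  3634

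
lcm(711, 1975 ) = 17775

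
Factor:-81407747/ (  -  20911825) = 5^(-2)*11^( - 2 ) * 17^1*31^ (-1 )*67^1*223^(-1)*71473^1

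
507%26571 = 507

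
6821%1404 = 1205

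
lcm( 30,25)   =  150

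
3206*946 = 3032876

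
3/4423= 3/4423=0.00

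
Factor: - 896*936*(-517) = 433585152 = 2^10*3^2*7^1*11^1*13^1*47^1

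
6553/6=6553/6 = 1092.17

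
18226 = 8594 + 9632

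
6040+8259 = 14299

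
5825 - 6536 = -711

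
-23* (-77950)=1792850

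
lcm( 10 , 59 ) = 590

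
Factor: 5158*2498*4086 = 52646818824= 2^3*3^2*227^1*1249^1*  2579^1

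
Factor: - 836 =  - 2^2 * 11^1 * 19^1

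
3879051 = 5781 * 671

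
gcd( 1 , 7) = 1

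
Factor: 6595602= 2^1*3^1*13^1*84559^1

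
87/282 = 29/94=0.31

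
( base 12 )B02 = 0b11000110010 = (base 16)632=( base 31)1k5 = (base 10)1586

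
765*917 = 701505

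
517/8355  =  517/8355 = 0.06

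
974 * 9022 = 8787428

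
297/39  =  99/13 = 7.62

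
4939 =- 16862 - - 21801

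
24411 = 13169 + 11242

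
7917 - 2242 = 5675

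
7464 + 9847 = 17311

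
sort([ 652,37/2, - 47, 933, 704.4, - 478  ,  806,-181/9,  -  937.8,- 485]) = [ - 937.8, - 485, - 478, - 47, -181/9, 37/2,652,704.4, 806, 933 ] 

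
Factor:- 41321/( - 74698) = 2^ ( - 1)*7^1 * 13^( - 3 ) * 17^(  -  1 )*5903^1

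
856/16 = 107/2 = 53.50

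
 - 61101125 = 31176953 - 92278078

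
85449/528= 28483/176 = 161.84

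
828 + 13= 841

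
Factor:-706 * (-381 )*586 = 157625796 = 2^2*3^1*127^1 * 293^1  *353^1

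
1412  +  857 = 2269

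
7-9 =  - 2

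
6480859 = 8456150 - 1975291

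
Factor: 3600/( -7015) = - 2^4 * 3^2 * 5^1*23^(-1 )*61^(-1) = - 720/1403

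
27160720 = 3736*7270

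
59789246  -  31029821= 28759425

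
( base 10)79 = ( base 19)43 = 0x4F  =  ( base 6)211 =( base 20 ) 3J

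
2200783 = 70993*31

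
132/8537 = 132/8537 = 0.02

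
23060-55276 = -32216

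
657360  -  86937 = 570423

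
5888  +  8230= 14118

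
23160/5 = 4632=4632.00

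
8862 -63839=-54977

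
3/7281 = 1/2427 = 0.00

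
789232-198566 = 590666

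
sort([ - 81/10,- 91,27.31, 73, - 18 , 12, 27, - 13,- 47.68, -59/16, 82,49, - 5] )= [ - 91,- 47.68, - 18, - 13, - 81/10, - 5, -59/16,12,27,27.31,49,73,82] 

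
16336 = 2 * 8168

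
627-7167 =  - 6540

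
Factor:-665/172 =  - 2^(-2 )* 5^1*7^1*19^1*43^(-1)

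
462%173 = 116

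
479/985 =479/985 =0.49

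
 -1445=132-1577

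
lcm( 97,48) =4656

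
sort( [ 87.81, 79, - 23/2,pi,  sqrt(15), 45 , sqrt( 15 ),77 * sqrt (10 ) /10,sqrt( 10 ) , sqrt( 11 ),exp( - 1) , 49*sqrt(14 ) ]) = [ - 23/2, exp( - 1), pi, sqrt(10 ), sqrt( 11) , sqrt(15), sqrt(15),77*sqrt ( 10 ) /10,45,  79, 87.81, 49*sqrt( 14 )]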